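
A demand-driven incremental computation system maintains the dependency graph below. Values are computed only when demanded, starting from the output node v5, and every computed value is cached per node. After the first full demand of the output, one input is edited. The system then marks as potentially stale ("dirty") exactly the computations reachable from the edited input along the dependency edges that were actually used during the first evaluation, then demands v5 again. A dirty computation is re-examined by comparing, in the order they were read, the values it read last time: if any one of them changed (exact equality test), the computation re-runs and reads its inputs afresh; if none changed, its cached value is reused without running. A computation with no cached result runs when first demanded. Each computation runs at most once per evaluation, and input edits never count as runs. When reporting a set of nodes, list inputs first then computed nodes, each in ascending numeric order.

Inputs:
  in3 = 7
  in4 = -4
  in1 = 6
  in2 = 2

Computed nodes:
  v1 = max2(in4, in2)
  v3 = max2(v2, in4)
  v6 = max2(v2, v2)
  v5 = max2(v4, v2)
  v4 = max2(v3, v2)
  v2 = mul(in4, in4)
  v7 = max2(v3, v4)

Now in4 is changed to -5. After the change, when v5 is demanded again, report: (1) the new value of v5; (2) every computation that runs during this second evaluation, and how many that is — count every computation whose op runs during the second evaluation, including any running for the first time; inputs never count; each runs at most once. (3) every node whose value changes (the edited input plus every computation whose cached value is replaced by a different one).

New value of v5: 25.
Computations that run: v2, v3, v4, v5 — 4 in total.
Values that change: in4, v2, v3, v4, v5.

First evaluation (everything demanded from the output):
  v2 = mul(-4, -4) = 16
  v3 = max2(16, -4) = 16
  v4 = max2(16, 16) = 16
  v5 = max2(16, 16) = 16

Propagation after the edit:
  v2: runs — in4 -4->-5; in4 -4->-5; result 25.
  v3: runs — v2 16->25; in4 -4->-5; result 25.
  v4: runs — v3 16->25; v2 16->25; result 25.
  v5: runs — v4 16->25; v2 16->25; result 25.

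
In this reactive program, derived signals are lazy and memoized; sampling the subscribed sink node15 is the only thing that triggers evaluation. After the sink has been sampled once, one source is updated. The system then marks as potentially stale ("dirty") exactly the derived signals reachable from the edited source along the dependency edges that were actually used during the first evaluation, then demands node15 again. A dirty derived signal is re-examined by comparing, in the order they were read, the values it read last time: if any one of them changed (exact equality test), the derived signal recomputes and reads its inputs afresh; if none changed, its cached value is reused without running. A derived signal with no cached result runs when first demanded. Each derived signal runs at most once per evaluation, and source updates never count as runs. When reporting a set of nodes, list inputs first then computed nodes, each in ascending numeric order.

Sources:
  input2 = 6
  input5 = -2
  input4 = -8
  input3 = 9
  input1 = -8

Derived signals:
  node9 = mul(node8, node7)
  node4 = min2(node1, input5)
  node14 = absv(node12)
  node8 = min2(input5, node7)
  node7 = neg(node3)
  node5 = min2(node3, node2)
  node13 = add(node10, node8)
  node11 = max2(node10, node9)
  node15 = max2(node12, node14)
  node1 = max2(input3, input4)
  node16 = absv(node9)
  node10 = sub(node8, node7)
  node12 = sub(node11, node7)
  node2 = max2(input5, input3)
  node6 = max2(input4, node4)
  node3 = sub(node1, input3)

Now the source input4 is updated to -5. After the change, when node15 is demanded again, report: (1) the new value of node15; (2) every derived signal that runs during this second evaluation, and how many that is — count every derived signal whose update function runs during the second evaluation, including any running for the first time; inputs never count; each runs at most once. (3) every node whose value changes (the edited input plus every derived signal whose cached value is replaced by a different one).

Demanding node15 again yields 0.
1 derived signals run: node1.
The nodes whose values change: input4.
Note the absorption at node1: it re-runs yet its value is the same, leaving the output's value untouched.

First demand of the output computes:
  node1 = max2(9, -8) = 9
  node3 = sub(9, 9) = 0
  node7 = neg(0) = 0
  node8 = min2(-2, 0) = -2
  node9 = mul(-2, 0) = 0
  node10 = sub(-2, 0) = -2
  node11 = max2(-2, 0) = 0
  node12 = sub(0, 0) = 0
  node14 = absv(0) = 0
  node15 = max2(0, 0) = 0

After the edit, cleaning proceeds:
  node1: a read changed (input4 -8->-5) — executes, giving 9 — identical to its old value.
  node3: dirty, but its reads are unchanged (node1 unchanged, input3 unchanged); cached 0 stands.
  node7: dirty, but its reads are unchanged (node3 unchanged); cached 0 stands.
  node8: dirty, but its reads are unchanged (input5 unchanged, node7 unchanged); cached -2 stands.
  node9: dirty, but its reads are unchanged (node8 unchanged, node7 unchanged); cached 0 stands.
  node10: dirty, but its reads are unchanged (node8 unchanged, node7 unchanged); cached -2 stands.
  node11: dirty, but its reads are unchanged (node10 unchanged, node9 unchanged); cached 0 stands.
  node12: dirty, but its reads are unchanged (node11 unchanged, node7 unchanged); cached 0 stands.
  node14: dirty, but its reads are unchanged (node12 unchanged); cached 0 stands.
  node15: dirty, but its reads are unchanged (node12 unchanged, node14 unchanged); cached 0 stands.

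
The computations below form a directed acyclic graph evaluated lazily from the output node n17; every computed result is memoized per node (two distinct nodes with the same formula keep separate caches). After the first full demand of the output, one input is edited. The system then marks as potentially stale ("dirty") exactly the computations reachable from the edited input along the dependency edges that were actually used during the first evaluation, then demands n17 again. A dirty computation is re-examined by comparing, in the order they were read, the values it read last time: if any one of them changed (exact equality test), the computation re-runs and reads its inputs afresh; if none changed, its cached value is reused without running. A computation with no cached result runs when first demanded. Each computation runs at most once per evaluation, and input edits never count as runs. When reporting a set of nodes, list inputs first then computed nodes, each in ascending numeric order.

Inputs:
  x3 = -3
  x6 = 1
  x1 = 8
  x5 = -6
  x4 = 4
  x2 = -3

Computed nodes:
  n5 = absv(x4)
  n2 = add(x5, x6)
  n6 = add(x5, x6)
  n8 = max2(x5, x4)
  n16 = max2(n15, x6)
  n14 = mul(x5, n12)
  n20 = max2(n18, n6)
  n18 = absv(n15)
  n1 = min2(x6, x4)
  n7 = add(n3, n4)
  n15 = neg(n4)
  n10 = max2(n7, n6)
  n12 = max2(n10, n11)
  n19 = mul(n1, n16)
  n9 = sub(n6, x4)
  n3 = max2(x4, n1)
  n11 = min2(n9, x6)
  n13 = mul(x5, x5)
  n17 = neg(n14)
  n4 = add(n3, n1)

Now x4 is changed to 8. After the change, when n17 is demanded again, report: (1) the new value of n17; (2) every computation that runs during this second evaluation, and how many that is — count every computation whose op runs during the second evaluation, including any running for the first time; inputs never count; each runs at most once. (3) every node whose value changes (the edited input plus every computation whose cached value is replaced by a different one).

Demanding n17 again yields 102.
10 computations run: n1, n3, n4, n7, n9, n10, n11, n12, n14, n17.
The nodes whose values change: x4, n3, n4, n7, n9, n10, n11, n12, n14, n17.

First demand of the output computes:
  n1 = min2(1, 4) = 1
  n3 = max2(4, 1) = 4
  n4 = add(4, 1) = 5
  n6 = add(-6, 1) = -5
  n7 = add(4, 5) = 9
  n9 = sub(-5, 4) = -9
  n10 = max2(9, -5) = 9
  n11 = min2(-9, 1) = -9
  n12 = max2(9, -9) = 9
  n14 = mul(-6, 9) = -54
  n17 = neg(-54) = 54

After the edit, cleaning proceeds:
  n1: a read changed (x4 4->8) — executes, giving 1 — identical to its old value.
  n3: a read changed (x4 4->8) — executes, giving 8.
  n4: a read changed (n3 4->8) — executes, giving 9.
  n7: a read changed (n3 4->8; n4 5->9) — executes, giving 17.
  n9: a read changed (x4 4->8) — executes, giving -13.
  n10: a read changed (n7 9->17) — executes, giving 17.
  n11: a read changed (n9 -9->-13) — executes, giving -13.
  n12: a read changed (n10 9->17; n11 -9->-13) — executes, giving 17.
  n14: a read changed (n12 9->17) — executes, giving -102.
  n17: a read changed (n14 -54->-102) — executes, giving 102.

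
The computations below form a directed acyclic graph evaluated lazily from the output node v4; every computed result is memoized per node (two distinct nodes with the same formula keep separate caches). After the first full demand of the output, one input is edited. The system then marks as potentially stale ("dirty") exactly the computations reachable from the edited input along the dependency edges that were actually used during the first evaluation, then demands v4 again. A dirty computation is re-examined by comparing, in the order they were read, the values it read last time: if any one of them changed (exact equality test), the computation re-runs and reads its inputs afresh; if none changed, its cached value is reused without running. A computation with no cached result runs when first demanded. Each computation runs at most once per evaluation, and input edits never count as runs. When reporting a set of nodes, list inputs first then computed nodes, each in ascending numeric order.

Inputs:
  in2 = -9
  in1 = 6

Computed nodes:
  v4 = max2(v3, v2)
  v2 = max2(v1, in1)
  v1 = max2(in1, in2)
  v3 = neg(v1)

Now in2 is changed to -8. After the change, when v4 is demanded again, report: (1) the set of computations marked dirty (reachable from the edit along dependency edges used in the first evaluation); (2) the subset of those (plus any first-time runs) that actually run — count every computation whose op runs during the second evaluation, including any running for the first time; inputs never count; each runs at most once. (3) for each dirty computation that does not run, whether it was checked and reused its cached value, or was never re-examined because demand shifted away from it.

The edit dirties: v1, v2, v3, v4.
1 computations run: v1.
Cache hits after checking: v2, v3, v4.
Note the absorption at v1: it re-runs yet its value is the same, leaving the output's value untouched.

First demand of the output computes:
  v1 = max2(6, -9) = 6
  v2 = max2(6, 6) = 6
  v3 = neg(6) = -6
  v4 = max2(-6, 6) = 6

After the edit, cleaning proceeds:
  v1: a read changed (in2 -9->-8) — executes, giving 6 — identical to its old value.
  v2: dirty, but its reads are unchanged (v1 unchanged, in1 unchanged); cached 6 stands.
  v3: dirty, but its reads are unchanged (v1 unchanged); cached -6 stands.
  v4: dirty, but its reads are unchanged (v3 unchanged, v2 unchanged); cached 6 stands.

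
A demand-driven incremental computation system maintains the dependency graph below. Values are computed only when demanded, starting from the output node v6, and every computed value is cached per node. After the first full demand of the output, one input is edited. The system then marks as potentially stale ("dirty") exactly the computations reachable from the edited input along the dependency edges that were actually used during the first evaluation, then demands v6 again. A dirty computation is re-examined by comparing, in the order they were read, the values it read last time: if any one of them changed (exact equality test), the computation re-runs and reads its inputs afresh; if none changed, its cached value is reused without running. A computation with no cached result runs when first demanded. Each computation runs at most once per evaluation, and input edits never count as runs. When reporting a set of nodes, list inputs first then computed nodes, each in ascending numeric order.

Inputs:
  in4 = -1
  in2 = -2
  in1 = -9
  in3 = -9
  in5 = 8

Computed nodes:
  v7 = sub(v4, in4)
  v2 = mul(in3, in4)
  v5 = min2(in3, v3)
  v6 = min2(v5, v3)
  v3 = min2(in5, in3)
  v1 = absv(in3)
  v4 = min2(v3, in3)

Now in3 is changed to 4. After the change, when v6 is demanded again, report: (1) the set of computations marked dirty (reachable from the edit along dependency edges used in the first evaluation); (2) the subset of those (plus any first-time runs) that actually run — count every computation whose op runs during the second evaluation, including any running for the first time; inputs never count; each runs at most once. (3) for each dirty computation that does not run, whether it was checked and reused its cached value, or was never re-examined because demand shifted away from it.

Marked dirty: v3, v5, v6.
Computations that run: v3, v5, v6 — 3 in total.
Every dirty computation ran.

First evaluation (everything demanded from the output):
  v3 = min2(8, -9) = -9
  v5 = min2(-9, -9) = -9
  v6 = min2(-9, -9) = -9

Propagation after the edit:
  v3: runs — in3 -9->4; result 4.
  v5: runs — in3 -9->4; v3 -9->4; result 4.
  v6: runs — v5 -9->4; v3 -9->4; result 4.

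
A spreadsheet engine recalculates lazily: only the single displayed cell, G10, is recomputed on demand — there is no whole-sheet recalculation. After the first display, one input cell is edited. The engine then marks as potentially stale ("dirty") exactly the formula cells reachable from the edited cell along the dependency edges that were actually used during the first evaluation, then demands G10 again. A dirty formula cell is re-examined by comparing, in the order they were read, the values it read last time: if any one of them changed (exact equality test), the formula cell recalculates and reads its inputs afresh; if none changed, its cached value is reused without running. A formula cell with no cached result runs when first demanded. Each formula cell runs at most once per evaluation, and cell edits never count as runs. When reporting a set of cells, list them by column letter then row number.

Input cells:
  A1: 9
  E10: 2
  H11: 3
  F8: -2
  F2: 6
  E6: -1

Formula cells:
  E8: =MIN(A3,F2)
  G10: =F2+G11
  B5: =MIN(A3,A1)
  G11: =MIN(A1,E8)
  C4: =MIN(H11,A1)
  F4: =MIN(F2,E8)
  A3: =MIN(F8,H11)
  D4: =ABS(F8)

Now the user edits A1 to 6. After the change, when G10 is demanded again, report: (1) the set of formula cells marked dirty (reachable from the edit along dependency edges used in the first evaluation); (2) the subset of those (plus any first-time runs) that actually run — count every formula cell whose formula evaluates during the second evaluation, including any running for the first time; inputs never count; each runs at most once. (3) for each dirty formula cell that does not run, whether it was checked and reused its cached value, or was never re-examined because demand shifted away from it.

Marked dirty: G10, G11.
Formula cells that run: G11 — 1 in total.
Checked but reused from cache: G10.
Key observation: the change is absorbed at G11 — it re-runs but produces the same value, and the output's value is unchanged.

First evaluation (everything demanded from the output):
  A3 = MIN(-2, 3) = -2
  E8 = MIN(-2, 6) = -2
  G11 = MIN(9, -2) = -2
  G10 = 6 + -2 = 4

Propagation after the edit:
  G11: runs — A1 9->6; result -2 (same value as before).
  G10: checked — values it read are unchanged (F2 unchanged, G11 unchanged); reused cached 4 without running.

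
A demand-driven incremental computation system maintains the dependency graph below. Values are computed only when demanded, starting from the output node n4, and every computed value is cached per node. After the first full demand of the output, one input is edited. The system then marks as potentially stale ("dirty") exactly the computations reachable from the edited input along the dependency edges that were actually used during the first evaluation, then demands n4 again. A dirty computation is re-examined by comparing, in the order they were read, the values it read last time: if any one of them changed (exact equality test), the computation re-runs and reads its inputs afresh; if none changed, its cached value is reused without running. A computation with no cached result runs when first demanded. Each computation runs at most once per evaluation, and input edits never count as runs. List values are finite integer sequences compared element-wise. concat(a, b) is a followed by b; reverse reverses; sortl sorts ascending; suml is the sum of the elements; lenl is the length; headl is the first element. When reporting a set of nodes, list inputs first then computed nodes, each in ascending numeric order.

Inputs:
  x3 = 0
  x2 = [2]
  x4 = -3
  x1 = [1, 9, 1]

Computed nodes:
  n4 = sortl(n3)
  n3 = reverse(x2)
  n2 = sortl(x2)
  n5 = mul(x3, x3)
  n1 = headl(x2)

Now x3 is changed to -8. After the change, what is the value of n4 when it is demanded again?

First evaluation (everything demanded from the output):
  n3 = reverse([2]) = [2]
  n4 = sortl([2]) = [2]

Propagation after the edit:
  x3 feeds no computation that the output demands — nothing is marked dirty and nothing runs.

Key observation: x3 is never demanded by the output, so the edit triggers no recomputation at all.

New value of n4: [2].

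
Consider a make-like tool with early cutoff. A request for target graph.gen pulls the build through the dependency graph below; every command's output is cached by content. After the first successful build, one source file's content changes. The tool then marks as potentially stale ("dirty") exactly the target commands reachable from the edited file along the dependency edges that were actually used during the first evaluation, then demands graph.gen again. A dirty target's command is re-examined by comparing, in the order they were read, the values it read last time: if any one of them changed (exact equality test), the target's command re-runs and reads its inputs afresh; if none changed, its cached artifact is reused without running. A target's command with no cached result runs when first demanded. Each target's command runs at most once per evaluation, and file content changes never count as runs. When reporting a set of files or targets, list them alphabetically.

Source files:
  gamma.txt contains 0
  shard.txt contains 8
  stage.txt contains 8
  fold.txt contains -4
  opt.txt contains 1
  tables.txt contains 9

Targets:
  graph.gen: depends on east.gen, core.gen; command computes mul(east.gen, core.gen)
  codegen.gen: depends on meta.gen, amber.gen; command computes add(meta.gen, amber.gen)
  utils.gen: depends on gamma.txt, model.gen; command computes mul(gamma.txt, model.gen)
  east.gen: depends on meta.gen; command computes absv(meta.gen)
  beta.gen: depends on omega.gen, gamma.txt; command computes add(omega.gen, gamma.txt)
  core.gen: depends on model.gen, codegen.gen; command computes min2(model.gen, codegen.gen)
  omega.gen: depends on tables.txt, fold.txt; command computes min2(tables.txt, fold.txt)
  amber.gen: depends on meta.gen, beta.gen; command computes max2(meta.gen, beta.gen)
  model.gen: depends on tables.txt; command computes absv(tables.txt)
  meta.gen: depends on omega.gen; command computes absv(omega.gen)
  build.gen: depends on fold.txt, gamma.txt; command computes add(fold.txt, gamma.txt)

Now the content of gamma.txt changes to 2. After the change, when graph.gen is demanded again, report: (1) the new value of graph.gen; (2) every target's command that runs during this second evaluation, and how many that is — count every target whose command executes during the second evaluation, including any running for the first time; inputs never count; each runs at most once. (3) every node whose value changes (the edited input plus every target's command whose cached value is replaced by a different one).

Demanding graph.gen again yields 32.
2 target commands run: amber.gen, beta.gen.
The nodes whose values change: beta.gen, gamma.txt.
Note the absorption at amber.gen: it re-runs yet its value is the same, leaving the output's value untouched.

First demand of the output computes:
  model.gen = absv(9) = 9
  omega.gen = min2(9, -4) = -4
  beta.gen = add(-4, 0) = -4
  meta.gen = absv(-4) = 4
  amber.gen = max2(4, -4) = 4
  codegen.gen = add(4, 4) = 8
  core.gen = min2(9, 8) = 8
  east.gen = absv(4) = 4
  graph.gen = mul(4, 8) = 32

After the edit, cleaning proceeds:
  beta.gen: a read changed (gamma.txt 0->2) — executes, giving -2.
  amber.gen: a read changed (beta.gen -4->-2) — executes, giving 4 — identical to its old value.
  codegen.gen: dirty, but its reads are unchanged (meta.gen unchanged, amber.gen unchanged); cached 8 stands.
  core.gen: dirty, but its reads are unchanged (model.gen unchanged, codegen.gen unchanged); cached 8 stands.
  graph.gen: dirty, but its reads are unchanged (east.gen unchanged, core.gen unchanged); cached 32 stands.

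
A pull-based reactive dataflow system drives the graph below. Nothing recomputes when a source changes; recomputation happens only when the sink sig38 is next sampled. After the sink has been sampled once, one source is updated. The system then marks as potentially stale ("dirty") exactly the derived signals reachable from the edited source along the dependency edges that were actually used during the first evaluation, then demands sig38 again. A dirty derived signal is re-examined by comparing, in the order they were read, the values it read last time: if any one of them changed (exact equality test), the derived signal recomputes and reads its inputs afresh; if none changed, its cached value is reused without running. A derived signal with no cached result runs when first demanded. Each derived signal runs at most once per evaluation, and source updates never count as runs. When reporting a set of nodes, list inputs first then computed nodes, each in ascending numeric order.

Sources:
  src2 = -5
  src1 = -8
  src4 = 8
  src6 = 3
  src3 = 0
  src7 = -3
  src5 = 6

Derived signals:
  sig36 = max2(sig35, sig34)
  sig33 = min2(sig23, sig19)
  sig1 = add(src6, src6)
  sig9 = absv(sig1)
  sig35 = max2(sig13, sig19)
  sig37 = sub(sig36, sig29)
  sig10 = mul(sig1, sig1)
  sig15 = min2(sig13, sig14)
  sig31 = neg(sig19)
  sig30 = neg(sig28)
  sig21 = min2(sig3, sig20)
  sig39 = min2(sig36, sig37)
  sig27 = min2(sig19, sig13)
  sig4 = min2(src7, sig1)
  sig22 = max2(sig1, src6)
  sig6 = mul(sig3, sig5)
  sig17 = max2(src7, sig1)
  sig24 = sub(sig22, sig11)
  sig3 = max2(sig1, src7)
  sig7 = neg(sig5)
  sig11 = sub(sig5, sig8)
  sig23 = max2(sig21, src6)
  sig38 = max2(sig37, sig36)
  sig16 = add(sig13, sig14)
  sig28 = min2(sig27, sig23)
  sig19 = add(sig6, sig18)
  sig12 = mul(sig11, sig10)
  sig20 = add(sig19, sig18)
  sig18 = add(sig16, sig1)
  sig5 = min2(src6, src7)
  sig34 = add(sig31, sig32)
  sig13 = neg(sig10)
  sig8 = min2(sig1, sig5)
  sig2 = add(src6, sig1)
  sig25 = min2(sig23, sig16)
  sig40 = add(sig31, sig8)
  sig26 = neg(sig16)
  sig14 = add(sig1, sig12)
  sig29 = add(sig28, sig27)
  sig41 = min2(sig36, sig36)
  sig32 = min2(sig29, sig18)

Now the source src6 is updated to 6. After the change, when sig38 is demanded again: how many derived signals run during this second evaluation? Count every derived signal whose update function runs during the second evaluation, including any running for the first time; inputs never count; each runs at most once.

First evaluation (everything demanded from the output):
  sig1 = add(3, 3) = 6
  sig3 = max2(6, -3) = 6
  sig5 = min2(3, -3) = -3
  sig6 = mul(6, -3) = -18
  sig8 = min2(6, -3) = -3
  sig10 = mul(6, 6) = 36
  sig11 = sub(-3, -3) = 0
  sig12 = mul(0, 36) = 0
  sig13 = neg(36) = -36
  sig14 = add(6, 0) = 6
  sig16 = add(-36, 6) = -30
  sig18 = add(-30, 6) = -24
  sig19 = add(-18, -24) = -42
  sig20 = add(-42, -24) = -66
  sig21 = min2(6, -66) = -66
  sig23 = max2(-66, 3) = 3
  sig27 = min2(-42, -36) = -42
  sig28 = min2(-42, 3) = -42
  sig29 = add(-42, -42) = -84
  sig31 = neg(-42) = 42
  sig32 = min2(-84, -24) = -84
  sig34 = add(42, -84) = -42
  sig35 = max2(-36, -42) = -36
  sig36 = max2(-36, -42) = -36
  sig37 = sub(-36, -84) = 48
  sig38 = max2(48, -36) = 48

Propagation after the edit:
  sig1: runs — src6 3->6; src6 3->6; result 12.
  sig3: runs — sig1 6->12; result 12.
  sig5: runs — src6 3->6; result -3 (same value as before).
  sig6: runs — sig3 6->12; result -36.
  sig8: runs — sig1 6->12; result -3 (same value as before).
  sig10: runs — sig1 6->12; sig1 6->12; result 144.
  sig11: checked — values it read are unchanged (sig5 unchanged, sig8 unchanged); reused cached 0 without running.
  sig12: runs — sig10 36->144; result 0 (same value as before).
  sig13: runs — sig10 36->144; result -144.
  sig14: runs — sig1 6->12; result 12.
  sig16: runs — sig13 -36->-144; sig14 6->12; result -132.
  sig18: runs — sig16 -30->-132; sig1 6->12; result -120.
  sig19: runs — sig6 -18->-36; sig18 -24->-120; result -156.
  sig20: runs — sig19 -42->-156; sig18 -24->-120; result -276.
  sig21: runs — sig3 6->12; sig20 -66->-276; result -276.
  sig23: runs — sig21 -66->-276; src6 3->6; result 6.
  sig27: runs — sig19 -42->-156; sig13 -36->-144; result -156.
  sig28: runs — sig27 -42->-156; sig23 3->6; result -156.
  sig29: runs — sig28 -42->-156; sig27 -42->-156; result -312.
  sig31: runs — sig19 -42->-156; result 156.
  sig32: runs — sig29 -84->-312; sig18 -24->-120; result -312.
  sig34: runs — sig31 42->156; sig32 -84->-312; result -156.
  sig35: runs — sig13 -36->-144; sig19 -42->-156; result -144.
  sig36: runs — sig35 -36->-144; sig34 -42->-156; result -144.
  sig37: runs — sig36 -36->-144; sig29 -84->-312; result 168.
  sig38: runs — sig37 48->168; sig36 -36->-144; result 168.

Key observation: the cutoff stops propagation at sig11 — its inputs' values are unchanged, so it reuses its cache.

Derived signals that run: sig1, sig3, sig5, sig6, sig8, sig10, sig12, sig13, sig14, sig16, sig18, sig19, sig20, sig21, sig23, sig27, sig28, sig29, sig31, sig32, sig34, sig35, sig36, sig37, sig38 — 25 in total.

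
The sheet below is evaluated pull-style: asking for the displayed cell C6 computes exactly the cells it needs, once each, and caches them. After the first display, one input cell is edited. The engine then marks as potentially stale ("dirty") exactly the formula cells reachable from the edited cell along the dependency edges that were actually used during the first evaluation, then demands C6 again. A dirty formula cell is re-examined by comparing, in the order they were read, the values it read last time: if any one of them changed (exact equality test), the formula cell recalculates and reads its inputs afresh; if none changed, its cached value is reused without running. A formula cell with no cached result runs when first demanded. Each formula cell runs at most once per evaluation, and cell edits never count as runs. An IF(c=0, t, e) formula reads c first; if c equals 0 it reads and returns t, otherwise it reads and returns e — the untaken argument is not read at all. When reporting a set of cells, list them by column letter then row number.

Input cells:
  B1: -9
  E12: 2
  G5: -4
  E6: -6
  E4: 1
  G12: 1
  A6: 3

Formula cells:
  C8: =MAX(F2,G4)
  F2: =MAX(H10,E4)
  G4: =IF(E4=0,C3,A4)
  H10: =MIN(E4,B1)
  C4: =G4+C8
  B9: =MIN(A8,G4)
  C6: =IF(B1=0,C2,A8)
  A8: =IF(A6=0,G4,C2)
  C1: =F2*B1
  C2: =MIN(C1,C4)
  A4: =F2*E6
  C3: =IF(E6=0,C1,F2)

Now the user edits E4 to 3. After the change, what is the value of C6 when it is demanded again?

Demanding C6 again yields -27.

First demand of the output computes:
  H10 = MIN(1, -9) = -9
  F2 = MAX(-9, 1) = 1
  A4 = 1 * -6 = -6
  C1 = 1 * -9 = -9
  G4 = IF(E4=0: E4=1 -> else branch A4) = -6
  C8 = MAX(1, -6) = 1
  C4 = -6 + 1 = -5
  C2 = MIN(-9, -5) = -9
  A8 = IF(A6=0: A6=3 -> else branch C2) = -9
  C6 = IF(B1=0: B1=-9 -> else branch A8) = -9

After the edit, cleaning proceeds:
  H10: a read changed (E4 1->3) — executes, giving -9 — identical to its old value.
  F2: a read changed (E4 1->3) — executes, giving 3.
  A4: a read changed (F2 1->3) — executes, giving -18.
  C1: a read changed (F2 1->3) — executes, giving -27.
  G4: a read changed (E4 1->3; A4 -6->-18) — executes, giving -18.
  C8: a read changed (F2 1->3; G4 -6->-18) — executes, giving 3.
  C4: a read changed (G4 -6->-18; C8 1->3) — executes, giving -15.
  C2: a read changed (C1 -9->-27; C4 -5->-15) — executes, giving -27.
  A8: a read changed (C2 -9->-27) — executes, giving -27.
  C6: a read changed (A8 -9->-27) — executes, giving -27.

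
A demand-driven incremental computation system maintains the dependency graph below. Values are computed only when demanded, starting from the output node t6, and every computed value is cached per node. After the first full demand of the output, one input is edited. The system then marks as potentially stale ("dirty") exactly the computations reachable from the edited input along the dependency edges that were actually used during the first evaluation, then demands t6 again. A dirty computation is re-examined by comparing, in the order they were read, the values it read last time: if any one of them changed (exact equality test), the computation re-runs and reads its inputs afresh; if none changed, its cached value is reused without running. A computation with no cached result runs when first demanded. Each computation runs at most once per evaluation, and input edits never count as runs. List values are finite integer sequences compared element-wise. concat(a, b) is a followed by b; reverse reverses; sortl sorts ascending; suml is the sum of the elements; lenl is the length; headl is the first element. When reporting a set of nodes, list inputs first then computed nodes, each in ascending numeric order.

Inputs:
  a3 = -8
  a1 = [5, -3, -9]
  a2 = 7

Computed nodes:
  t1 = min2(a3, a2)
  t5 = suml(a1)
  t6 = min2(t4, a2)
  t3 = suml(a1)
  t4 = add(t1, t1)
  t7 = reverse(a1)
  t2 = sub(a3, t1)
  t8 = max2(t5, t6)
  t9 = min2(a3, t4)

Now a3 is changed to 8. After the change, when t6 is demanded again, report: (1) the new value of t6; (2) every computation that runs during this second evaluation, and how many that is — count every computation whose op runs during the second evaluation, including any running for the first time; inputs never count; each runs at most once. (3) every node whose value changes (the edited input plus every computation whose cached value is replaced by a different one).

First evaluation (everything demanded from the output):
  t1 = min2(-8, 7) = -8
  t4 = add(-8, -8) = -16
  t6 = min2(-16, 7) = -16

Propagation after the edit:
  t1: runs — a3 -8->8; result 7.
  t4: runs — t1 -8->7; t1 -8->7; result 14.
  t6: runs — t4 -16->14; result 7.

New value of t6: 7.
Computations that run: t1, t4, t6 — 3 in total.
Values that change: a3, t1, t4, t6.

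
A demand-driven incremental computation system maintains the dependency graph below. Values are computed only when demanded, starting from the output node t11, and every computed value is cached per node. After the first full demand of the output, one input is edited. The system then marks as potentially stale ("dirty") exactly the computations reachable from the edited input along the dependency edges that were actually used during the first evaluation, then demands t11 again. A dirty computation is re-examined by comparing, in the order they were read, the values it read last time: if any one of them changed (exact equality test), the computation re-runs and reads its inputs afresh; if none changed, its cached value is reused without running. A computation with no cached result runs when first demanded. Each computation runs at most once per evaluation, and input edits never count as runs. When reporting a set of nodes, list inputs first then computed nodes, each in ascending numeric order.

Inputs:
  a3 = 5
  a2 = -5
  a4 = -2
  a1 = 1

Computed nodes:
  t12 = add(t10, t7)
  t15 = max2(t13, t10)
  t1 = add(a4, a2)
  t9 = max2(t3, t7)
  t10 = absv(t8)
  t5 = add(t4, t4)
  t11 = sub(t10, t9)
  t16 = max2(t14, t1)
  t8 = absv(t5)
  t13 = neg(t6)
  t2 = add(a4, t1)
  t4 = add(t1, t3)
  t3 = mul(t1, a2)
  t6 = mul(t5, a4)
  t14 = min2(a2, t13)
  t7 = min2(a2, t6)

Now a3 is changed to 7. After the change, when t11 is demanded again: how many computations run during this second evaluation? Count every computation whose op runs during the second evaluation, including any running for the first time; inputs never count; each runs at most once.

First evaluation (everything demanded from the output):
  t1 = add(-2, -5) = -7
  t3 = mul(-7, -5) = 35
  t4 = add(-7, 35) = 28
  t5 = add(28, 28) = 56
  t6 = mul(56, -2) = -112
  t7 = min2(-5, -112) = -112
  t8 = absv(56) = 56
  t9 = max2(35, -112) = 35
  t10 = absv(56) = 56
  t11 = sub(56, 35) = 21

Propagation after the edit:
  a3 feeds no computation that the output demands — nothing is marked dirty and nothing runs.

Key observation: a3 is never demanded by the output, so the edit triggers no recomputation at all.

Computations that run: none — 0 in total.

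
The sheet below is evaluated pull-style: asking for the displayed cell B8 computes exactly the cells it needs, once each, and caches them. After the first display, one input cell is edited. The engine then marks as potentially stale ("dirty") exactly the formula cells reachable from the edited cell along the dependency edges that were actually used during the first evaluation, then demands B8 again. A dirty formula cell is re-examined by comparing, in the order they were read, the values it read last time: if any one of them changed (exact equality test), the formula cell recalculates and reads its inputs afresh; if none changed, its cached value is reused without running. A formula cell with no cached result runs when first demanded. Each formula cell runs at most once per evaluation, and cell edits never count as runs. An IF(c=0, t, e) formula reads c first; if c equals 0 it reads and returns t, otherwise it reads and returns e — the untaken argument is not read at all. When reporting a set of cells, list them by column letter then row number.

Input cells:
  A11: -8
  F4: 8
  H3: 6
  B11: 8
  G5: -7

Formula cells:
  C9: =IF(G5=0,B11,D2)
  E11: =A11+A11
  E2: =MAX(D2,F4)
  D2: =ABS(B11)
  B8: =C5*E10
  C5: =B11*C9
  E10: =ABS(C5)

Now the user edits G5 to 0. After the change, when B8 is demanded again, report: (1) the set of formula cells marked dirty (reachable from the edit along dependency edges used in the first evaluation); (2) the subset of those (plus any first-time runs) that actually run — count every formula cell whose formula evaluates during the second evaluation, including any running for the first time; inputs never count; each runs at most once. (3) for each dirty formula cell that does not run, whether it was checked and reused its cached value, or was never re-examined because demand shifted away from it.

First demand of the output computes:
  D2 = ABS(8) = 8
  C9 = IF(G5=0: G5=-7 -> else branch D2) = 8
  C5 = 8 * 8 = 64
  E10 = ABS(64) = 64
  B8 = 64 * 64 = 4096

After the edit, cleaning proceeds:
  C9: a read changed (G5 -7->0) — executes, giving 8 — identical to its old value.
  C5: dirty, but its reads are unchanged (B11 unchanged, C9 unchanged); cached 64 stands.
  E10: dirty, but its reads are unchanged (C5 unchanged); cached 64 stands.
  B8: dirty, but its reads are unchanged (C5 unchanged, E10 unchanged); cached 4096 stands.

Note the absorption at C9: it re-runs yet its value is the same, leaving the output's value untouched.

The edit dirties: B8, C5, C9, E10.
1 formula cells run: C9.
Cache hits after checking: B8, C5, E10.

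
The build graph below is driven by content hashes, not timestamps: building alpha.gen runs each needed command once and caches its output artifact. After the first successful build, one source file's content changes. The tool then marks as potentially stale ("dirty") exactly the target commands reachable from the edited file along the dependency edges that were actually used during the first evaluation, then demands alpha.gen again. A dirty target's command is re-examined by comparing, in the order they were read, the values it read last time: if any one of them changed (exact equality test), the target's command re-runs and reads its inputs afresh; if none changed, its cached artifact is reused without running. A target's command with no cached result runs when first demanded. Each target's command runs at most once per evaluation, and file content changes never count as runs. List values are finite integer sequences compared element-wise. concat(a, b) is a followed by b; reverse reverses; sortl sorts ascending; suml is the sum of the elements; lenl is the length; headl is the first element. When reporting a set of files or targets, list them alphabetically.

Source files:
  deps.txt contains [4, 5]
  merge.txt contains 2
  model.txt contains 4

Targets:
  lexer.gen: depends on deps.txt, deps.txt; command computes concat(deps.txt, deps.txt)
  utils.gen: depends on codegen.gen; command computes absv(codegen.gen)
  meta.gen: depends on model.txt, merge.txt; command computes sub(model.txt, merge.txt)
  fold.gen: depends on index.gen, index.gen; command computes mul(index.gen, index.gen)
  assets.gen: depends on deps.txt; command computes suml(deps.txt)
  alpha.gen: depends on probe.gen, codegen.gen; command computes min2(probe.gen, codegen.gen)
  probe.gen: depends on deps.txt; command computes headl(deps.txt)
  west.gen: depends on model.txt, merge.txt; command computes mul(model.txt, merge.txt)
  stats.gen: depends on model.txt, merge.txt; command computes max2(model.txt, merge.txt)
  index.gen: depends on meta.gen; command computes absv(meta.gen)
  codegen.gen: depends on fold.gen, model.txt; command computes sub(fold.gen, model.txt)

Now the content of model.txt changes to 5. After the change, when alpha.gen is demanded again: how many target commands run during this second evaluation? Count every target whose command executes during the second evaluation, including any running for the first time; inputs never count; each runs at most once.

Run set: alpha.gen, codegen.gen, fold.gen, index.gen, meta.gen (5 run).

Initial pass — values computed on the first demand:
  meta.gen = sub(4, 2) = 2
  index.gen = absv(2) = 2
  fold.gen = mul(2, 2) = 4
  codegen.gen = sub(4, 4) = 0
  probe.gen = headl([4, 5]) = 4
  alpha.gen = min2(4, 0) = 0

Second demand — change propagation:
  meta.gen: re-runs because model.txt 4->5; new result 3.
  index.gen: re-runs because meta.gen 2->3; new result 3.
  fold.gen: re-runs because index.gen 2->3; index.gen 2->3; new result 9.
  codegen.gen: re-runs because fold.gen 4->9; model.txt 4->5; new result 4.
  alpha.gen: re-runs because codegen.gen 0->4; new result 4.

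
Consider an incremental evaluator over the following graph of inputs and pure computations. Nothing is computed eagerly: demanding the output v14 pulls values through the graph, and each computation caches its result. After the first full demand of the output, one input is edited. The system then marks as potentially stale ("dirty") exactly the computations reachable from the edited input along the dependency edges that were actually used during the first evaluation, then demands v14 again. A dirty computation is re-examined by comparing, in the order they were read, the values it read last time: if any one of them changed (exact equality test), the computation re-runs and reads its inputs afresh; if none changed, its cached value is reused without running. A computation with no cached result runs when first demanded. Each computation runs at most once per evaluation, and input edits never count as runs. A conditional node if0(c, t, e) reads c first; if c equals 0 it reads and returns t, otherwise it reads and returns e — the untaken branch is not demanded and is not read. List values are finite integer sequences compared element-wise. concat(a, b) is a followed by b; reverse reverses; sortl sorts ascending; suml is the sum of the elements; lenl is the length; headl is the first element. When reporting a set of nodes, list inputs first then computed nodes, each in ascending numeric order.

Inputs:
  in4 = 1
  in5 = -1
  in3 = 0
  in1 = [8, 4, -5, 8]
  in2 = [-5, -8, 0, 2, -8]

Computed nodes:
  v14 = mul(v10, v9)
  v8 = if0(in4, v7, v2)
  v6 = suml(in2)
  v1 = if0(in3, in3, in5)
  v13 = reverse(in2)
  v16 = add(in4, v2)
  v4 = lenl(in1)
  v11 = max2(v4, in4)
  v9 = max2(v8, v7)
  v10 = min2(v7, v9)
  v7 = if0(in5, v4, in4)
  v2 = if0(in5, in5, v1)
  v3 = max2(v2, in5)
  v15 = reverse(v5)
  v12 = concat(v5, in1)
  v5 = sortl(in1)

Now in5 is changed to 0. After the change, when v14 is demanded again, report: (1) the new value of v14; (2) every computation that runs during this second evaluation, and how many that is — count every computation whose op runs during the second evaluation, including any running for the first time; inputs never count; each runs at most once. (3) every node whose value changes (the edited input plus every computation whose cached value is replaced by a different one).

Initial pass — values computed on the first demand:
  v1 = if0(in3=0 -> then branch in3) = 0
  v2 = if0(in5=-1 -> else branch v1) = 0
  v7 = if0(in5=-1 -> else branch in4) = 1
  v8 = if0(in4=1 -> else branch v2) = 0
  v9 = max2(0, 1) = 1
  v10 = min2(1, 1) = 1
  v14 = mul(1, 1) = 1

Second demand — change propagation:
  v2: re-runs because in5 -1->0; new result 0 (unchanged).
  v4: newly demanded (no cache) — executes and yields 4.
  v7: re-runs because in5 -1->0; new result 4.
  v8: re-examined; everything it read last time is the same (in4 unchanged, v2 unchanged) — cache 0 kept, no run.
  v9: re-runs because v7 1->4; new result 4.
  v10: re-runs because v7 1->4; v9 1->4; new result 4.
  v14: re-runs because v10 1->4; v9 1->4; new result 16.

The important point: the flipped condition pulls in fresh nodes; v4 runs for the first time.

v14 now evaluates to 16.
Run set: v2, v4, v7, v9, v10, v14 (6 run).
Changed values: in5, v7, v9, v10, v14.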